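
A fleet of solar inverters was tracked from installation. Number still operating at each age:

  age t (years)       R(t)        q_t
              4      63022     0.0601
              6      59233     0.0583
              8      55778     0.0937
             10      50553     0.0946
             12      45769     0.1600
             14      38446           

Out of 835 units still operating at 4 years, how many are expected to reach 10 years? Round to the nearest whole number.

670

The relevant probability is 50553/63022 = 0.802148.
Expected number = 835 × 0.802148 = 670.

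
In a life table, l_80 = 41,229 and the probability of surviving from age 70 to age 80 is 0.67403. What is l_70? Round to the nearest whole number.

61168

l_70 = l_80 / p = 41,229 / 0.67403 = 61168.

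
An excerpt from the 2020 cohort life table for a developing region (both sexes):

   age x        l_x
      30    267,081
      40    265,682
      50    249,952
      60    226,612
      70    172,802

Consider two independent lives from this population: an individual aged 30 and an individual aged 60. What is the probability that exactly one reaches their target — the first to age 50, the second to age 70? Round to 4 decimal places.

0.2711

p₁ = l_50/l_30 = 249,952/267,081 = 0.935866; p₂ = l_70/l_60 = 172,802/226,612 = 0.762546.
P(exactly one) = p₁(1−p₂) + (1−p₁)p₂ = 0.222225 + 0.048905 = 0.271130.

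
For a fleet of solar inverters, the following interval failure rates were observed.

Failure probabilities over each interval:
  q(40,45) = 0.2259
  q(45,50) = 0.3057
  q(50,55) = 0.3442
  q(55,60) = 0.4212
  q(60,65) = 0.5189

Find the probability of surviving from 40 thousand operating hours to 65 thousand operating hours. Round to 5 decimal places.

P(survive 40→65) = (1 − 0.2259) × (1 − 0.3057) × (1 − 0.3442) × (1 − 0.4212) × (1 − 0.5189).
= 0.7741 × 0.6943 × 0.6558 × 0.5788 × 0.4811 = 0.098148.

0.09815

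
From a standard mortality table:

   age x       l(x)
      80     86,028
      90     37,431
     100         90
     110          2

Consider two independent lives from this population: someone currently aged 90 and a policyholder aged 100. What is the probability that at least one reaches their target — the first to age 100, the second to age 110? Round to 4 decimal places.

0.0246

p₁ = l(100)/l(90) = 90/37,431 = 0.002404; p₂ = l(110)/l(100) = 2/90 = 0.022222.
P(at least one) = 1 − (1−p₁)(1−p₂) = 1 − 0.997596 × 0.977778 = 0.024573.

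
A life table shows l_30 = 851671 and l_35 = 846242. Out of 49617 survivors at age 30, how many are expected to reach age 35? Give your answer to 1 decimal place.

49300.7

The relevant probability is 846242/851671 = 0.993625.
Expected number = 49617 × 0.993625 = 49300.7.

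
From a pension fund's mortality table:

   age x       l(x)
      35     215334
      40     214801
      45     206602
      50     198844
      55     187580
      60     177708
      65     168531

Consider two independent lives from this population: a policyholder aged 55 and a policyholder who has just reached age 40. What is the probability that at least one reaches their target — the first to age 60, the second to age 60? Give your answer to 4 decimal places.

p₁ = l(60)/l(55) = 177708/187580 = 0.947372; p₂ = l(60)/l(40) = 177708/214801 = 0.827315.
P(at least one) = 1 − (1−p₁)(1−p₂) = 1 − 0.052628 × 0.172685 = 0.990912.

0.9909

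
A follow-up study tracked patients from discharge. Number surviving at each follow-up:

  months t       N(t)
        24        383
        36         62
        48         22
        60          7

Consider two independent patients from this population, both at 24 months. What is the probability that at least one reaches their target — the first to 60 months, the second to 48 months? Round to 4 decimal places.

0.0747

p₁ = N(60)/N(24) = 7/383 = 0.018277; p₂ = N(48)/N(24) = 22/383 = 0.057441.
P(at least one) = 1 − (1−p₁)(1−p₂) = 1 − 0.981723 × 0.942559 = 0.074668.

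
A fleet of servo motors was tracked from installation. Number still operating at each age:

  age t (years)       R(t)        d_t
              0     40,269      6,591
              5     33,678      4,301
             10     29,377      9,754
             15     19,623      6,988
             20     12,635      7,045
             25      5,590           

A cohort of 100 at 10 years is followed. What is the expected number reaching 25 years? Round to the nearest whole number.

19

The relevant probability is 5,590/29,377 = 0.190285.
Expected number = 100 × 0.190285 = 19.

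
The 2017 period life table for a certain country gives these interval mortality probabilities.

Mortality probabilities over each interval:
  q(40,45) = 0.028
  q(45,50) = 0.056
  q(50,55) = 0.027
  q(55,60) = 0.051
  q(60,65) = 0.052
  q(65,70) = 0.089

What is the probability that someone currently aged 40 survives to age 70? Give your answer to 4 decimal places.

P(survive 40→70) = (1 − 0.028) × (1 − 0.056) × (1 − 0.027) × (1 − 0.051) × (1 − 0.052) × (1 − 0.089).
= 0.972 × 0.944 × 0.973 × 0.949 × 0.948 × 0.911 = 0.731718.

0.7317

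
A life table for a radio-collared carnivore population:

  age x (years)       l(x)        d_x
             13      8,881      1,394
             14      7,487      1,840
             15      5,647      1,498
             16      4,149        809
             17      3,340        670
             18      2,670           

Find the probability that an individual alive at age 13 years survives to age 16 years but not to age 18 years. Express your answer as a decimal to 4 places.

This is the probability of reaching 16 but not 18, conditional on being alive at 13: (l(16) − l(18)) / l(13).
= (4,149 − 2,670) / 8,881 = 1,479 / 8,881 = 0.166535.

0.1665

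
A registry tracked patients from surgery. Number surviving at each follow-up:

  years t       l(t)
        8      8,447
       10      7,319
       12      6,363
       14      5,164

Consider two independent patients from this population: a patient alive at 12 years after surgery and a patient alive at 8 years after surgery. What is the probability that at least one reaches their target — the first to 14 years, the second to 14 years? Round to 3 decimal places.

0.927

p₁ = l(14)/l(12) = 5,164/6,363 = 0.811567; p₂ = l(14)/l(8) = 5,164/8,447 = 0.611341.
P(at least one) = 1 − (1−p₁)(1−p₂) = 1 − 0.188433 × 0.388659 = 0.926764.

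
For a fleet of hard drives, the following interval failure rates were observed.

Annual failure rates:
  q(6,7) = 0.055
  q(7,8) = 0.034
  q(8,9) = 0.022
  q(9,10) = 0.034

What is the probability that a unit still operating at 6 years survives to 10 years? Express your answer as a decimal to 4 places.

P(survive 6→10) = (1 − 0.055) × (1 − 0.034) × (1 − 0.022) × (1 − 0.034).
= 0.945 × 0.966 × 0.978 × 0.966 = 0.862432.

0.8624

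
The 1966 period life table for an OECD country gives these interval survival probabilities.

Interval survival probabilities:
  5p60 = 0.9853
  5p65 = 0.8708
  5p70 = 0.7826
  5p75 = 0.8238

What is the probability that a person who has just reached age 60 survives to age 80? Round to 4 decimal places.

The overall survival probability is 0.9853 × 0.8708 × 0.7826 × 0.8238.
= 0.553157.

0.5532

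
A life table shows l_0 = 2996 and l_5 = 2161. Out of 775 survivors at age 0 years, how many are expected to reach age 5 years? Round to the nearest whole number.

The relevant probability is 2161/2996 = 0.721295.
Expected number = 775 × 0.721295 = 559.

559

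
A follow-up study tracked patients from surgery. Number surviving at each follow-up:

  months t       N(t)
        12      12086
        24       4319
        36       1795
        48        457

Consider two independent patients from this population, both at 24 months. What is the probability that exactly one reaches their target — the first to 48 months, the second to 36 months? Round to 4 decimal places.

p₁ = N(48)/N(24) = 457/4319 = 0.105812; p₂ = N(36)/N(24) = 1795/4319 = 0.415605.
P(exactly one) = p₁(1−p₂) + (1−p₁)p₂ = 0.061836 + 0.371629 = 0.433465.

0.4335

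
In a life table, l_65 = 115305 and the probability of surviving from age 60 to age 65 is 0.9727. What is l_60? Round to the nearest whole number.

118541

l_60 = l_65 / p = 115305 / 0.9727 = 118541.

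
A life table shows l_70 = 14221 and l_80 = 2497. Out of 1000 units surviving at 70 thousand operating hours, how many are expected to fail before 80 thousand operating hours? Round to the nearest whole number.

The relevant probability is 1 − 2497/14221 = 0.824415.
Expected number = 1000 × 0.824415 = 824.

824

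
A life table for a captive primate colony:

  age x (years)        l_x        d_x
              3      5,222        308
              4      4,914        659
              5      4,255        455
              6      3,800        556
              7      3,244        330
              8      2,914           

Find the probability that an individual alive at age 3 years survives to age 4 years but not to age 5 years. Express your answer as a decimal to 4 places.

0.1262

This is the probability of reaching 4 but not 5, conditional on being alive at 3: (l_4 − l_5) / l_3.
= (4,914 − 4,255) / 5,222 = 659 / 5,222 = 0.126197.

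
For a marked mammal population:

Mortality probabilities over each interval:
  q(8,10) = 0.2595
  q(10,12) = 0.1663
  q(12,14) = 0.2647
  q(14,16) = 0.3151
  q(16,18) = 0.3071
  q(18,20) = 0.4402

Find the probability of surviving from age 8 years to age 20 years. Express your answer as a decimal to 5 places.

P(survive 8→20) = (1 − 0.2595) × (1 − 0.1663) × (1 − 0.2647) × (1 − 0.3151) × (1 − 0.3071) × (1 − 0.4402).
= 0.7405 × 0.8337 × 0.7353 × 0.6849 × 0.6929 × 0.5598 = 0.120595.

0.12060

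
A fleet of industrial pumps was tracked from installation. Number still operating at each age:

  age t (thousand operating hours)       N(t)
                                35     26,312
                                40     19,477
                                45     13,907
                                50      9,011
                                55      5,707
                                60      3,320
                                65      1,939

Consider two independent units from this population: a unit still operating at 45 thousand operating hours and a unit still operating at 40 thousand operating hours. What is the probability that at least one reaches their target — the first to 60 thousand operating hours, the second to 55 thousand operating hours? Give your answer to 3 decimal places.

p₁ = N(60)/N(45) = 3,320/13,907 = 0.238729; p₂ = N(55)/N(40) = 5,707/19,477 = 0.293012.
P(at least one) = 1 − (1−p₁)(1−p₂) = 1 − 0.761271 × 0.706988 = 0.461791.

0.462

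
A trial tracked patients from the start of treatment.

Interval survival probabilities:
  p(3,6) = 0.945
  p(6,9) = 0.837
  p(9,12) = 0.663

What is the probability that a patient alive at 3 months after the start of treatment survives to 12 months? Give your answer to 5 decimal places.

0.52441

Survival from 3 to 12 is the product of surviving each interval: 0.945 × 0.837 × 0.663.
= 0.524410.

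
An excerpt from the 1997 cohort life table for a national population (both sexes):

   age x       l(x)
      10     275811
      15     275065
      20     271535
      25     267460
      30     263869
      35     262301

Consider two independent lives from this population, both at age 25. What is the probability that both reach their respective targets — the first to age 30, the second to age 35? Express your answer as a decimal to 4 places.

p₁ = l(30)/l(25) = 263869/267460 = 0.986574; p₂ = l(35)/l(25) = 262301/267460 = 0.980711.
P(both) = p₁ × p₂ = 0.986574 × 0.980711 = 0.967544.

0.9675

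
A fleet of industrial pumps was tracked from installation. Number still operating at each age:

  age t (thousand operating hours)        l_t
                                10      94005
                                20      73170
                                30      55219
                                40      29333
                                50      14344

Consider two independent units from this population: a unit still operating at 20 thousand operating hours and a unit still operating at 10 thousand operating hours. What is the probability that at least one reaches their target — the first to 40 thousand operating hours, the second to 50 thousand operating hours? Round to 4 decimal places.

0.4923

p₁ = l_40/l_20 = 29333/73170 = 0.400888; p₂ = l_50/l_10 = 14344/94005 = 0.152588.
P(at least one) = 1 − (1−p₁)(1−p₂) = 1 − 0.599112 × 0.847412 = 0.492305.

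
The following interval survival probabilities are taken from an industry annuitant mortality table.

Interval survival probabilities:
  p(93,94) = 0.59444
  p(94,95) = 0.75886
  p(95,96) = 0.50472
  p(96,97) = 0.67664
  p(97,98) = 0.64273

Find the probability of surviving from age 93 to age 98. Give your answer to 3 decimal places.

0.099

P(survive 93→98) = 0.59444 × 0.75886 × 0.50472 × 0.67664 × 0.64273.
= 0.099016.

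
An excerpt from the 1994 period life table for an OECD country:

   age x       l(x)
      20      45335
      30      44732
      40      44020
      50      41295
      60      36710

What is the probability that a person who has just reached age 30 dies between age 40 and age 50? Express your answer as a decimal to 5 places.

This is the probability of reaching 40 but not 50, conditional on being alive at 30: (l(40) − l(50)) / l(30).
= (44020 − 41295) / 44732 = 2725 / 44732 = 0.060918.

0.06092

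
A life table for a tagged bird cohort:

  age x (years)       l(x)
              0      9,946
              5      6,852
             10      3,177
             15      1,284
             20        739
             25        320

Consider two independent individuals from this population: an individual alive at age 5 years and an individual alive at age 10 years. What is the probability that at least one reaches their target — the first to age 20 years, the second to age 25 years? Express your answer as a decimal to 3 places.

0.198

p₁ = l(20)/l(5) = 739/6,852 = 0.107852; p₂ = l(25)/l(10) = 320/3,177 = 0.100724.
P(at least one) = 1 − (1−p₁)(1−p₂) = 1 − 0.892148 × 0.899276 = 0.197713.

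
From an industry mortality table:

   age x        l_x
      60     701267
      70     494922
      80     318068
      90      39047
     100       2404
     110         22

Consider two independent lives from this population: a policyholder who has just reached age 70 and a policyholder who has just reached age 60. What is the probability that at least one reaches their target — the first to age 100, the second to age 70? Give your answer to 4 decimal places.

p₁ = l_100/l_70 = 2404/494922 = 0.004857; p₂ = l_70/l_60 = 494922/701267 = 0.705754.
P(at least one) = 1 − (1−p₁)(1−p₂) = 1 − 0.995143 × 0.294246 = 0.707183.

0.7072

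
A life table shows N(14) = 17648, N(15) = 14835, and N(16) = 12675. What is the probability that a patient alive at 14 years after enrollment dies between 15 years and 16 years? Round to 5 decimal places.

0.12239

This is the probability of reaching 15 but not 16, conditional on being alive at 14: (N(15) − N(16)) / N(14).
= (14835 − 12675) / 17648 = 2160 / 17648 = 0.122393.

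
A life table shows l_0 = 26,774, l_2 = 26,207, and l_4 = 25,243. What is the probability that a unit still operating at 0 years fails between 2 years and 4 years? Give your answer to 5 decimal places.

This is the probability of reaching 2 but not 4, conditional on being operational at 0: (l_2 − l_4) / l_0.
= (26,207 − 25,243) / 26,774 = 964 / 26,774 = 0.036005.

0.03601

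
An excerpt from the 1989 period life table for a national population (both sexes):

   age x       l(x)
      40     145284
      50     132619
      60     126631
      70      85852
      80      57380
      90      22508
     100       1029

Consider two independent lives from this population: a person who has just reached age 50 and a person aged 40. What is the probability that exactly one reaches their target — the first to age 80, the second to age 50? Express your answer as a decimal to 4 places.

p₁ = l(80)/l(50) = 57380/132619 = 0.432668; p₂ = l(50)/l(40) = 132619/145284 = 0.912826.
P(exactly one) = p₁(1−p₂) + (1−p₁)p₂ = 0.037717 + 0.517875 = 0.555593.

0.5556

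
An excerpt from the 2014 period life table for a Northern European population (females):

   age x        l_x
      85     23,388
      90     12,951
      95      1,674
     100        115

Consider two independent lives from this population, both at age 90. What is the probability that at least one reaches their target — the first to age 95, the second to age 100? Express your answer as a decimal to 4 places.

0.1370

p₁ = l_95/l_90 = 1,674/12,951 = 0.129256; p₂ = l_100/l_90 = 115/12,951 = 0.008880.
P(at least one) = 1 − (1−p₁)(1−p₂) = 1 − 0.870744 × 0.991120 = 0.136988.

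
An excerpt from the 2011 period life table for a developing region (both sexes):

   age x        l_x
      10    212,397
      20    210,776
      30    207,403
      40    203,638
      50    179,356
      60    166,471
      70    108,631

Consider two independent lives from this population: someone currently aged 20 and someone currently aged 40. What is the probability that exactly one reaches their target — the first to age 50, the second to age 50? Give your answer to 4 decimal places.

0.2328

p₁ = l_50/l_20 = 179,356/210,776 = 0.850932; p₂ = l_50/l_40 = 179,356/203,638 = 0.880759.
P(exactly one) = p₁(1−p₂) + (1−p₁)p₂ = 0.101466 + 0.131293 = 0.232759.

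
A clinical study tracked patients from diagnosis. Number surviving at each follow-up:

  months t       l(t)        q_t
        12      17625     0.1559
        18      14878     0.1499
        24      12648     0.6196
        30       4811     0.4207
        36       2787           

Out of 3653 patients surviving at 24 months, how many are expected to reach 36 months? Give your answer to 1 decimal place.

804.9

The relevant probability is 2787/12648 = 0.220351.
Expected number = 3653 × 0.220351 = 804.9.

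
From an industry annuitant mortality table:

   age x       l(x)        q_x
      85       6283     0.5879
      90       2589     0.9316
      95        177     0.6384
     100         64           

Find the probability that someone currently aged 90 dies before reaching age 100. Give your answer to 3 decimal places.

P(die before 100 | alive at 90) = 1 − l(100)/l(90) = 1 − 64/2589 = (2525)/2589 = 0.975280.

0.975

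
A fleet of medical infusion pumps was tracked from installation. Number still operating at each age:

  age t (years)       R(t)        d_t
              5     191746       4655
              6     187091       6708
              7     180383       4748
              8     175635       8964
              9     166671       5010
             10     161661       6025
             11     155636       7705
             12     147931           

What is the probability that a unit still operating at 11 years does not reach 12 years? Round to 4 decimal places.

0.0495

P(fail before 12 | operational at 11) = 1 − R(12)/R(11) = 1 − 147931/155636 = (7705)/155636 = 0.049507.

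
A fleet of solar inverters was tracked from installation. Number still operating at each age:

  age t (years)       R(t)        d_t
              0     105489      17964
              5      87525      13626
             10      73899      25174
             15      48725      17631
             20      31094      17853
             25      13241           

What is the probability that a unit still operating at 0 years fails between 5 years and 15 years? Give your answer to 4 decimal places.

0.3678

This is the probability of reaching 5 but not 15, conditional on being operational at 0: (R(5) − R(15)) / R(0).
= (87525 − 48725) / 105489 = 38800 / 105489 = 0.367811.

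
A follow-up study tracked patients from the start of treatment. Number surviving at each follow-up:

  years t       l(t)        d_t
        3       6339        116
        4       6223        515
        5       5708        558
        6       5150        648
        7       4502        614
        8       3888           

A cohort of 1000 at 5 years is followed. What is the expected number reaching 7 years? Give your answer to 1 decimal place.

788.7

The relevant probability is 4502/5708 = 0.788718.
Expected number = 1000 × 0.788718 = 788.7.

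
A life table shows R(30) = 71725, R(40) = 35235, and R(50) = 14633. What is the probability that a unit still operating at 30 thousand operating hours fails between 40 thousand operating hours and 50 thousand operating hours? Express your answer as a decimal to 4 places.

This is the probability of reaching 40 but not 50, conditional on being operational at 30: (R(40) − R(50)) / R(30).
= (35235 − 14633) / 71725 = 20602 / 71725 = 0.287236.

0.2872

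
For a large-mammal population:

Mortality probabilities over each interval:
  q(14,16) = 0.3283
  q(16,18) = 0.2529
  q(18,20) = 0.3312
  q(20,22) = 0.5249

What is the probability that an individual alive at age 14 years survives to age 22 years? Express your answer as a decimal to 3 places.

P(survive 14→22) = (1 − 0.3283) × (1 − 0.2529) × (1 − 0.3312) × (1 − 0.5249).
= 0.6717 × 0.7471 × 0.6688 × 0.4751 = 0.159454.

0.159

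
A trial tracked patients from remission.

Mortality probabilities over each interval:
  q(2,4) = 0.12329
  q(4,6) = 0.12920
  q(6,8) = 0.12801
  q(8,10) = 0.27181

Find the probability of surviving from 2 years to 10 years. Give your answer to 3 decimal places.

Survival from 2 to 10 is the product of surviving each interval: (1 − 0.12329) × (1 − 0.12920) × (1 − 0.12801) × (1 − 0.27181).
= 0.87671 × 0.87080 × 0.87199 × 0.72819 = 0.484764.

0.485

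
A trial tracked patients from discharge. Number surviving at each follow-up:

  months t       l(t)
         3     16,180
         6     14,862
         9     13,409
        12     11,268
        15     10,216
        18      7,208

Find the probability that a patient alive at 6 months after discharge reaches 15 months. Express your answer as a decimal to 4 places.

0.6874

The conditional survival probability is l(15)/l(6) = 10,216/14,862 = 0.687391.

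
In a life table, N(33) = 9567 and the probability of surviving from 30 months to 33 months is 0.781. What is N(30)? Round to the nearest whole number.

12250

N(30) = N(33) / p = 9567 / 0.781 = 12250.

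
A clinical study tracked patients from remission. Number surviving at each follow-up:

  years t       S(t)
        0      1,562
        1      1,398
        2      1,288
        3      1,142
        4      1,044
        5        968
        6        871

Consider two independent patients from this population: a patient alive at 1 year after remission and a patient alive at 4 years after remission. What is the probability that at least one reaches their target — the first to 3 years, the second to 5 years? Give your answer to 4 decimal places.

0.9867

p₁ = S(3)/S(1) = 1,142/1,398 = 0.816881; p₂ = S(5)/S(4) = 968/1,044 = 0.927203.
P(at least one) = 1 − (1−p₁)(1−p₂) = 1 − 0.183119 × 0.072797 = 0.986669.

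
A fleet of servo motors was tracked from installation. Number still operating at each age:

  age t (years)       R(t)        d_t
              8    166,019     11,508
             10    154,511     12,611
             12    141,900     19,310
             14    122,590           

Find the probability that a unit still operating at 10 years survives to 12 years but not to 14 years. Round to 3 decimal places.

0.125

This is the probability of reaching 12 but not 14, conditional on being operational at 10: (R(12) − R(14)) / R(10).
= (141,900 − 122,590) / 154,511 = 19,310 / 154,511 = 0.124975.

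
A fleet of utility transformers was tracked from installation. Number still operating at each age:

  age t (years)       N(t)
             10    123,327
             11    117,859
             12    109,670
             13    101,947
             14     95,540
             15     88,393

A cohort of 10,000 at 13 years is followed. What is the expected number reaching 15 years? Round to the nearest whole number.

8670

The relevant probability is 88,393/101,947 = 0.867049.
Expected number = 10,000 × 0.867049 = 8670.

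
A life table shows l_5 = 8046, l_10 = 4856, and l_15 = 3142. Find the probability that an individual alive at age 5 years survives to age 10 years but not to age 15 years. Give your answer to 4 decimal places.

This is the probability of reaching 10 but not 15, conditional on being alive at 5: (l_10 − l_15) / l_5.
= (4856 − 3142) / 8046 = 1714 / 8046 = 0.213025.

0.2130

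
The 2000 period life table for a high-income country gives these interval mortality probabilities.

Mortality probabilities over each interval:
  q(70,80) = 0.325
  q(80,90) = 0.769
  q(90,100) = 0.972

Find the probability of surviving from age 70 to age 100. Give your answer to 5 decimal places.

0.00437

P(survive 70→100) = (1 − 0.325) × (1 − 0.769) × (1 − 0.972).
= 0.675 × 0.231 × 0.028 = 0.004366.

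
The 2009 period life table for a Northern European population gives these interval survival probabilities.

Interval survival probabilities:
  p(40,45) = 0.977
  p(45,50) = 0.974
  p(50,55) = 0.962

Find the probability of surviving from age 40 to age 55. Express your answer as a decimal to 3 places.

Chaining the interval survival probabilities: 0.977 × 0.974 × 0.962.
= 0.915437.

0.915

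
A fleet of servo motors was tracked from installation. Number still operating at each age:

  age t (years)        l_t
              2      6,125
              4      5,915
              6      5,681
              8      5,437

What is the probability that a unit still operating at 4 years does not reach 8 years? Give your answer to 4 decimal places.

0.0808

P(fail before 8 | operational at 4) = 1 − l_8/l_4 = 1 − 5,437/5,915 = (478)/5,915 = 0.080811.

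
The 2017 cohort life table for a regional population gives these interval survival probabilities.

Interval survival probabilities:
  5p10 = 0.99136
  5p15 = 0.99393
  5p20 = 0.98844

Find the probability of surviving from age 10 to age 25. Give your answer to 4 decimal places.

15p10 = 0.99136 × 0.99393 × 0.98844.
= 0.973952.

0.9740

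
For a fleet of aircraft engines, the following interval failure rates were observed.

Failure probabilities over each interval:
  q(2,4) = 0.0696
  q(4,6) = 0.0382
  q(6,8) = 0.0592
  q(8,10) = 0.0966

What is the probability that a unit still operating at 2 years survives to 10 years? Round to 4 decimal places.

0.7606

Chaining the interval survival probabilities: (1 − 0.0696) × (1 − 0.0382) × (1 − 0.0592) × (1 − 0.0966).
= 0.9304 × 0.9618 × 0.9408 × 0.9034 = 0.760557.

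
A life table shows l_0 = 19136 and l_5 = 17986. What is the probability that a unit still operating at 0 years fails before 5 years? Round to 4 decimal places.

P(fail before 5 | operational at 0) = 1 − l_5/l_0 = 1 − 17986/19136 = (1150)/19136 = 0.060096.

0.0601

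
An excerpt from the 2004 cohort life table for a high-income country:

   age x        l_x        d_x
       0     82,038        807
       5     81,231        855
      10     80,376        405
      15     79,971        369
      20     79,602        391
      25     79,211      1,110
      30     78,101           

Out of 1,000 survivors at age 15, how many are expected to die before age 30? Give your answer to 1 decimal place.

23.4

The relevant probability is 1 − 78,101/79,971 = 0.023383.
Expected number = 1,000 × 0.023383 = 23.4.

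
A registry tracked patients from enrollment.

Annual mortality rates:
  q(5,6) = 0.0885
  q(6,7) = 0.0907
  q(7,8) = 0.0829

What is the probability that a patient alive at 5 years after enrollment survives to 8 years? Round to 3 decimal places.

0.760

Chaining the interval survival probabilities: (1 − 0.0885) × (1 − 0.0907) × (1 − 0.0829).
= 0.9115 × 0.9093 × 0.9171 = 0.760117.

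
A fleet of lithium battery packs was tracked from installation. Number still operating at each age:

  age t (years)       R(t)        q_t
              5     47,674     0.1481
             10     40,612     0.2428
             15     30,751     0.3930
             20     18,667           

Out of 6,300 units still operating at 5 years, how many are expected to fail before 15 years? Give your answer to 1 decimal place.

The relevant probability is 1 − 30,751/47,674 = 0.354973.
Expected number = 6,300 × 0.354973 = 2236.3.

2236.3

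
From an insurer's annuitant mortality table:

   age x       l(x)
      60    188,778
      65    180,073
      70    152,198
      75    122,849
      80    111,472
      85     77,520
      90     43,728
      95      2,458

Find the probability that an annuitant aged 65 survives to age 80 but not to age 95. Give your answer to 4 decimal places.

This is the probability of reaching 80 but not 95, conditional on being alive at 65: (l(80) − l(95)) / l(65).
= (111,472 − 2,458) / 180,073 = 109,014 / 180,073 = 0.605388.

0.6054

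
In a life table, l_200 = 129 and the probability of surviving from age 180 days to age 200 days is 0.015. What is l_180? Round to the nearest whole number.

l_180 = l_200 / p = 129 / 0.015 = 8600.

8600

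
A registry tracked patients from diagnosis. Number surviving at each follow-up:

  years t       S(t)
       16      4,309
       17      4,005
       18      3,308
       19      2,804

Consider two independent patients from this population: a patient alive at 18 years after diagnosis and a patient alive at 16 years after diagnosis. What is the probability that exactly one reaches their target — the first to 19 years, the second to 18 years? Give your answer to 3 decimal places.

0.314

p₁ = S(19)/S(18) = 2,804/3,308 = 0.847642; p₂ = S(18)/S(16) = 3,308/4,309 = 0.767696.
P(exactly one) = p₁(1−p₂) + (1−p₁)p₂ = 0.196911 + 0.116965 = 0.313875.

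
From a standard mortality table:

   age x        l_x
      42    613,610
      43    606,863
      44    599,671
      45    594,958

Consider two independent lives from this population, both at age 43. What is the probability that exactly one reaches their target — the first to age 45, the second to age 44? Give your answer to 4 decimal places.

p₁ = l_45/l_43 = 594,958/606,863 = 0.980383; p₂ = l_44/l_43 = 599,671/606,863 = 0.988149.
P(exactly one) = p₁(1−p₂) + (1−p₁)p₂ = 0.011619 + 0.019385 = 0.031003.

0.0310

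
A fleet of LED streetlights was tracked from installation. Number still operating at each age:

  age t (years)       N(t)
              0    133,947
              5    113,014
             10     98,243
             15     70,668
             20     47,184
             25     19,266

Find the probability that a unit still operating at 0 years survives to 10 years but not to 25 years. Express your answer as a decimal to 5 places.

0.58961

This is the probability of reaching 10 but not 25, conditional on being operational at 0: (N(10) − N(25)) / N(0).
= (98,243 − 19,266) / 133,947 = 78,977 / 133,947 = 0.589614.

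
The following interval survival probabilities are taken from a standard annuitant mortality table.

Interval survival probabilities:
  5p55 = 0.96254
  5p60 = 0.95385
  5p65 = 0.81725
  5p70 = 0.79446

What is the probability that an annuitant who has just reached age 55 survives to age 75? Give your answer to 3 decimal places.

0.596

20p55 = 0.96254 × 0.95385 × 0.81725 × 0.79446.
= 0.596109.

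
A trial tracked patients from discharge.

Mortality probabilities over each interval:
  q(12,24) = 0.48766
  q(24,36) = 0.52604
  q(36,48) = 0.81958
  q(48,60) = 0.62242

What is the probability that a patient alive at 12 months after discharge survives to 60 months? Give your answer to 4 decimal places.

The overall survival probability is (1 − 0.48766) × (1 − 0.52604) × (1 − 0.81958) × (1 − 0.62242).
= 0.51234 × 0.47396 × 0.18042 × 0.37758 = 0.016542.

0.0165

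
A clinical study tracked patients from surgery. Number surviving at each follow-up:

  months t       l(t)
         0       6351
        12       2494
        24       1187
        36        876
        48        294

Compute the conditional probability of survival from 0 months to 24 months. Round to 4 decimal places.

The conditional survival probability is l(24)/l(0) = 1187/6351 = 0.186900.

0.1869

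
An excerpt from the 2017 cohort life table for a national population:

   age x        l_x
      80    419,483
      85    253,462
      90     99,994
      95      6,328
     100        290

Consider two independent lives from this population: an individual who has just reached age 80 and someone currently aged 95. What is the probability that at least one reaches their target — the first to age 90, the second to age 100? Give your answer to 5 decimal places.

0.27328

p₁ = l_90/l_80 = 99,994/419,483 = 0.238374; p₂ = l_100/l_95 = 290/6,328 = 0.045828.
P(at least one) = 1 − (1−p₁)(1−p₂) = 1 − 0.761626 × 0.954172 = 0.273278.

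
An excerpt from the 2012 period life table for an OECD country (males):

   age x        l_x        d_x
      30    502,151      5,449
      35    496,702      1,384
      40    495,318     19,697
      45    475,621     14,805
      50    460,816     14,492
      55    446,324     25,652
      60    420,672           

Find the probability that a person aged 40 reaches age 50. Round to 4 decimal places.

We want 10p40 = l_50/l_40.
The conditional survival probability is l_50/l_40 = 460,816/495,318 = 0.930344.

0.9303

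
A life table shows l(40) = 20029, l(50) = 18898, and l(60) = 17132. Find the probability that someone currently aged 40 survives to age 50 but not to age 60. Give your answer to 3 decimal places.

0.088

This is the probability of reaching 50 but not 60, conditional on being alive at 40: (l(50) − l(60)) / l(40).
= (18898 − 17132) / 20029 = 1766 / 20029 = 0.088172.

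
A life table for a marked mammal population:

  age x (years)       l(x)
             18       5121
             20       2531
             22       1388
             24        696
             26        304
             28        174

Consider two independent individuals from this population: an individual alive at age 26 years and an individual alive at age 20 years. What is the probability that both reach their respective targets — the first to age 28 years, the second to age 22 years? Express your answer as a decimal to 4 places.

p₁ = l(28)/l(26) = 174/304 = 0.572368; p₂ = l(22)/l(20) = 1388/2531 = 0.548400.
P(both) = p₁ × p₂ = 0.572368 × 0.548400 = 0.313887.

0.3139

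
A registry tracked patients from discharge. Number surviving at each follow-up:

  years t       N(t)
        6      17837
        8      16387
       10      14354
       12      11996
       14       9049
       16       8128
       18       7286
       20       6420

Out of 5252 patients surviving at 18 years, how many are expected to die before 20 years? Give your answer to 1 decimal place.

The relevant probability is 1 − 6420/7286 = 0.118858.
Expected number = 5252 × 0.118858 = 624.2.

624.2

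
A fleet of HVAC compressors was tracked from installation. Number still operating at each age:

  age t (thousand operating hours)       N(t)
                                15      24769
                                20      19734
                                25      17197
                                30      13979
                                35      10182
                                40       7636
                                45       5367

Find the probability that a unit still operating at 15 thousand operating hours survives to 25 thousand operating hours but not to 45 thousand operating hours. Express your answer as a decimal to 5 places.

0.47761

This is the probability of reaching 25 but not 45, conditional on being operational at 15: (N(25) − N(45)) / N(15).
= (17197 − 5367) / 24769 = 11830 / 24769 = 0.477613.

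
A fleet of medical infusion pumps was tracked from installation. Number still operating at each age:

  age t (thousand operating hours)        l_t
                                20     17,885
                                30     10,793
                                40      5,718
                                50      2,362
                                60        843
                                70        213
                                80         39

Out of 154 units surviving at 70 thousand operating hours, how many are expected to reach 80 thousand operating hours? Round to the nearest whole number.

28

The relevant probability is 39/213 = 0.183099.
Expected number = 154 × 0.183099 = 28.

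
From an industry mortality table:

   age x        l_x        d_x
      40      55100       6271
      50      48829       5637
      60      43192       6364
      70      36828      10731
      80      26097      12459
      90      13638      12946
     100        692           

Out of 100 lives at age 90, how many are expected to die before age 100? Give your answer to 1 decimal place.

The relevant probability is 1 − 692/13638 = 0.949259.
Expected number = 100 × 0.949259 = 94.9.

94.9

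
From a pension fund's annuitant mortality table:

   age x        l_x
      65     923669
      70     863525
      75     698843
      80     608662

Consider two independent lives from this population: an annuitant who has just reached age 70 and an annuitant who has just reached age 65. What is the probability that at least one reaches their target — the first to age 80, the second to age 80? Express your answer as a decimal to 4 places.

0.8993

p₁ = l_80/l_70 = 608662/863525 = 0.704857; p₂ = l_80/l_65 = 608662/923669 = 0.658961.
P(at least one) = 1 − (1−p₁)(1−p₂) = 1 − 0.295143 × 0.341039 = 0.899345.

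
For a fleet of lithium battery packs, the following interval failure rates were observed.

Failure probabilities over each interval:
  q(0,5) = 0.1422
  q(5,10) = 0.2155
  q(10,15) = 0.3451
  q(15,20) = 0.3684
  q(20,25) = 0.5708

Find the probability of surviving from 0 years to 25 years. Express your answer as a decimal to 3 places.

Survival from 0 to 25 is the product of surviving each interval: (1 − 0.1422) × (1 − 0.2155) × (1 − 0.3451) × (1 − 0.3684) × (1 − 0.5708).
= 0.8578 × 0.7845 × 0.6549 × 0.6316 × 0.4292 = 0.119469.

0.119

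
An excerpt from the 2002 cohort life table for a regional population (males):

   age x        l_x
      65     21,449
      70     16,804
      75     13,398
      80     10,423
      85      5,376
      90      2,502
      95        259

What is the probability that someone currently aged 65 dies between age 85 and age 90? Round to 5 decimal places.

We want 20|5q65 = (l_85 − l_90)/l_65.
This is the probability of reaching 85 but not 90, conditional on being alive at 65: (l_85 − l_90) / l_65.
= (5,376 − 2,502) / 21,449 = 2,874 / 21,449 = 0.133992.

0.13399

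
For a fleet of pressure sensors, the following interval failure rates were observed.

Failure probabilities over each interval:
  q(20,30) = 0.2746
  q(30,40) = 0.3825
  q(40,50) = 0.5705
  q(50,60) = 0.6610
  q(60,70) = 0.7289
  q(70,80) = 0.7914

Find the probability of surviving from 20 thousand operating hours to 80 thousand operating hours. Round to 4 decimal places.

Survival from 20 to 80 is the product of surviving each interval: (1 − 0.2746) × (1 − 0.3825) × (1 − 0.5705) × (1 − 0.6610) × (1 − 0.7289) × (1 − 0.7914).
= 0.7254 × 0.6175 × 0.4295 × 0.3390 × 0.2711 × 0.2086 = 0.003688.

0.0037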